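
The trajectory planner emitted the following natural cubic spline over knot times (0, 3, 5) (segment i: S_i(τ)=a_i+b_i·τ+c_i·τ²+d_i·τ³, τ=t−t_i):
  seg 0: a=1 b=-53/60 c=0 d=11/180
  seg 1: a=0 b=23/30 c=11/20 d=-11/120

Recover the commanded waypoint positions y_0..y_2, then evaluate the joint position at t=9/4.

y_0 = S_0(0) = a_0 = 1
y_1 = S_1(0) = a_1 = 0
y_2 = S_1(2) = 3
t_q=9/4 is in segment 0 (τ=9/4); S_0(τ)=-373/1280

y_0=1 y_1=0 y_2=3
S(9/4) = -373/1280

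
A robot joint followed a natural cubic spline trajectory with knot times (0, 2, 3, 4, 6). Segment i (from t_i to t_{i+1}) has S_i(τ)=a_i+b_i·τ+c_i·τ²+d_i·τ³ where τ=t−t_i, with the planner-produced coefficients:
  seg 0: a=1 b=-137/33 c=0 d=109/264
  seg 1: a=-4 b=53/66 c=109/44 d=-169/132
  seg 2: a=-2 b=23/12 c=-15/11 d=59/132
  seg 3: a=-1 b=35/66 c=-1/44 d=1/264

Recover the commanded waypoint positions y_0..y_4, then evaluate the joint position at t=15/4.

y_0=1 y_1=-4 y_2=-2 y_3=-1 y_4=0
S(15/4) = -3213/2816

y_0 = S_0(0) = a_0 = 1
y_1 = S_1(0) = a_1 = -4
y_2 = S_2(0) = a_2 = -2
y_3 = S_3(0) = a_3 = -1
y_4 = S_3(2) = 0
t_q=15/4 is in segment 2 (τ=3/4); S_2(τ)=-3213/2816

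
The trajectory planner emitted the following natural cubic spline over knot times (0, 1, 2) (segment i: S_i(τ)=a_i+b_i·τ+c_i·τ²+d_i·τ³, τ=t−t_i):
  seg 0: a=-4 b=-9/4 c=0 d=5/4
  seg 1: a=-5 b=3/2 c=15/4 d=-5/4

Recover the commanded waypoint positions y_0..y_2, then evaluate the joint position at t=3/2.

y_0=-4 y_1=-5 y_2=-1
S(3/2) = -111/32

y_0 = S_0(0) = a_0 = -4
y_1 = S_1(0) = a_1 = -5
y_2 = S_1(1) = -1
t_q=3/2 is in segment 1 (τ=1/2); S_1(τ)=-111/32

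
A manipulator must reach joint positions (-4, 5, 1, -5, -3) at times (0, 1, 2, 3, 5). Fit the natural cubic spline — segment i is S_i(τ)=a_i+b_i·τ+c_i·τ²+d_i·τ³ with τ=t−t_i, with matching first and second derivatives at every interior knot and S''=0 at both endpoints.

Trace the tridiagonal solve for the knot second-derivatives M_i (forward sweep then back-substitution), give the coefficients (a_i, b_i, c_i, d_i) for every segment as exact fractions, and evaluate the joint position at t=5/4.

Δ: Δ0=9, Δ1=-4, Δ2=-6, Δ3=1
row 1: diag=4, rhs=-78; c'=1/4, d'=-39/2
row 2: denom=4−1·1/4=15/4; d'=(-12−1·-39/2)/(15/4)=2
row 3: denom=6−1·4/15=86/15; d'=(42−1·2)/(86/15)=300/43
back: M3=300/43
back: M2=2−4/15·300/43=6/43
back: M1=-39/2−1/4·6/43=-840/43
M: M0=0, M1=-840/43, M2=6/43, M3=300/43, M4=0
seg 0: a=-4, c=M0/2=0, d=(M1−M0)/(6·1)=-140/43, b=Δ0−h0·(2M0+M1)/6=527/43
seg 1: a=5, c=M1/2=-420/43, d=(M2−M1)/(6·1)=141/43, b=Δ1−h1·(2M1+M2)/6=107/43
seg 2: a=1, c=M2/2=3/43, d=(M3−M2)/(6·1)=49/43, b=Δ2−h2·(2M2+M3)/6=-310/43
seg 3: a=-5, c=M3/2=150/43, d=(M4−M3)/(6·2)=-25/43, b=Δ3−h3·(2M3+M4)/6=-157/43
t_q=5/4 → seg 1, τ=1/4; S=5+107/43·τ+-420/43·τ²+141/43·τ³=13933/2752

  seg 0: a=-4 b=527/43 c=0 d=-140/43
  seg 1: a=5 b=107/43 c=-420/43 d=141/43
  seg 2: a=1 b=-310/43 c=3/43 d=49/43
  seg 3: a=-5 b=-157/43 c=150/43 d=-25/43
S(5/4) = 13933/2752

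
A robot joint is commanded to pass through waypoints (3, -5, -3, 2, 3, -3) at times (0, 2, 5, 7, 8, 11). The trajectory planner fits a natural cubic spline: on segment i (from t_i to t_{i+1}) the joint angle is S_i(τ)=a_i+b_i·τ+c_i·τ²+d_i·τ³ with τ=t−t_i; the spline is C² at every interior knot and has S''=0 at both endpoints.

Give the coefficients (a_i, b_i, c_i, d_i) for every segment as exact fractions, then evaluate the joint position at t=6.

  seg 0: a=3 b=-19291/3957 c=0 d=3463/15828
  seg 1: a=-5 b=-8902/3957 c=3463/2638 d=-8087/71226
  seg 2: a=-3 b=20269/7914 c=1151/3957 d=-212/1319
  seg 3: a=2 b=14213/7914 c=-2665/3957 d=-323/2638
  seg 4: a=3 b=323/3957 c=-8237/7914 d=8237/71226
S(6) = -2443/7914

Δ: Δ0=-4, Δ1=2/3, Δ2=5/2, Δ3=1, Δ4=-2
row 1: diag=10, rhs=28; c'=3/10, d'=14/5
row 2: denom=10−3·3/10=91/10; d'=(11−3·14/5)/(91/10)=2/7
row 3: denom=6−2·20/91=506/91; d'=(-9−2·2/7)/(506/91)=-871/506
row 4: denom=8−1·91/506=3957/506; d'=(-18−1·-871/506)/(3957/506)=-8237/3957
back: M4=-8237/3957
back: M3=-871/506−91/506·-8237/3957=-5330/3957
back: M2=2/7−20/91·-5330/3957=2302/3957
back: M1=14/5−3/10·2302/3957=3463/1319
M: M0=0, M1=3463/1319, M2=2302/3957, M3=-5330/3957, M4=-8237/3957, M5=0
seg 0: a=3, c=M0/2=0, d=(M1−M0)/(6·2)=3463/15828, b=Δ0−h0·(2M0+M1)/6=-19291/3957
seg 1: a=-5, c=M1/2=3463/2638, d=(M2−M1)/(6·3)=-8087/71226, b=Δ1−h1·(2M1+M2)/6=-8902/3957
seg 2: a=-3, c=M2/2=1151/3957, d=(M3−M2)/(6·2)=-212/1319, b=Δ2−h2·(2M2+M3)/6=20269/7914
seg 3: a=2, c=M3/2=-2665/3957, d=(M4−M3)/(6·1)=-323/2638, b=Δ3−h3·(2M3+M4)/6=14213/7914
seg 4: a=3, c=M4/2=-8237/7914, d=(M5−M4)/(6·3)=8237/71226, b=Δ4−h4·(2M4+M5)/6=323/3957
t_q=6 → seg 2, τ=1; S=-3+20269/7914·τ+1151/3957·τ²+-212/1319·τ³=-2443/7914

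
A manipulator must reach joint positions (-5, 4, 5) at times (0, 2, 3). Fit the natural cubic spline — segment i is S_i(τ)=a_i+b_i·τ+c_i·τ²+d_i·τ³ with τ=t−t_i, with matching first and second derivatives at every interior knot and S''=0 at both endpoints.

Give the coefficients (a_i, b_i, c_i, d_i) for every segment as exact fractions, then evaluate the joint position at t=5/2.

Δ: Δ0=9/2, Δ1=1
row 1: diag=6, rhs=-21; c'=1/6, d'=-7/2
back: M1=-7/2
M: M0=0, M1=-7/2, M2=0
seg 0: a=-5, c=M0/2=0, d=(M1−M0)/(6·2)=-7/24, b=Δ0−h0·(2M0+M1)/6=17/3
seg 1: a=4, c=M1/2=-7/4, d=(M2−M1)/(6·1)=7/12, b=Δ1−h1·(2M1+M2)/6=13/6
t_q=5/2 → seg 1, τ=1/2; S=4+13/6·τ+-7/4·τ²+7/12·τ³=151/32

  seg 0: a=-5 b=17/3 c=0 d=-7/24
  seg 1: a=4 b=13/6 c=-7/4 d=7/12
S(5/2) = 151/32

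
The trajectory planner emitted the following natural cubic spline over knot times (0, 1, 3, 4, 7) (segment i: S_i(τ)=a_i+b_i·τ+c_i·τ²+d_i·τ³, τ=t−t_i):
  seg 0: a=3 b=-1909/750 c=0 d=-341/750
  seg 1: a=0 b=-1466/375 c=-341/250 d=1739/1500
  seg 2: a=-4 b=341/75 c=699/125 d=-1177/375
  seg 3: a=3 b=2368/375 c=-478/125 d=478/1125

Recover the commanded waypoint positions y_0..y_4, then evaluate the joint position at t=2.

y_0 = S_0(0) = a_0 = 3
y_1 = S_1(0) = a_1 = 0
y_2 = S_2(0) = a_2 = -4
y_3 = S_3(0) = a_3 = 3
y_4 = S_3(3) = -1
t_q=2 is in segment 1 (τ=1); S_1(τ)=-2057/500

y_0=3 y_1=0 y_2=-4 y_3=3 y_4=-1
S(2) = -2057/500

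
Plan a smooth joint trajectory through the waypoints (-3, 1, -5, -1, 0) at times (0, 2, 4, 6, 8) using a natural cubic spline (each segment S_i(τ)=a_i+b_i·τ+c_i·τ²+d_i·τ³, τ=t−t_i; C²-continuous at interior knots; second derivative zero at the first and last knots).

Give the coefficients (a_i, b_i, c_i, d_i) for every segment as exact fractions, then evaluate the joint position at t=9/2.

  seg 0: a=-3 b=417/112 c=0 d=-193/448
  seg 1: a=1 b=-81/56 c=-579/224 d=405/448
  seg 2: a=-5 b=-15/16 c=159/56 d=-307/448
  seg 3: a=-1 b=123/56 c=-285/224 d=95/448
S(9/2) = -17363/3584

Δ: Δ0=2, Δ1=-3, Δ2=2, Δ3=1/2
row 1: diag=8, rhs=-30; c'=1/4, d'=-15/4
row 2: denom=8−2·1/4=15/2; d'=(30−2·-15/4)/(15/2)=5
row 3: denom=8−2·4/15=112/15; d'=(-9−2·5)/(112/15)=-285/112
back: M3=-285/112
back: M2=5−4/15·-285/112=159/28
back: M1=-15/4−1/4·159/28=-579/112
M: M0=0, M1=-579/112, M2=159/28, M3=-285/112, M4=0
seg 0: a=-3, c=M0/2=0, d=(M1−M0)/(6·2)=-193/448, b=Δ0−h0·(2M0+M1)/6=417/112
seg 1: a=1, c=M1/2=-579/224, d=(M2−M1)/(6·2)=405/448, b=Δ1−h1·(2M1+M2)/6=-81/56
seg 2: a=-5, c=M2/2=159/56, d=(M3−M2)/(6·2)=-307/448, b=Δ2−h2·(2M2+M3)/6=-15/16
seg 3: a=-1, c=M3/2=-285/224, d=(M4−M3)/(6·2)=95/448, b=Δ3−h3·(2M3+M4)/6=123/56
t_q=9/2 → seg 2, τ=1/2; S=-5+-15/16·τ+159/56·τ²+-307/448·τ³=-17363/3584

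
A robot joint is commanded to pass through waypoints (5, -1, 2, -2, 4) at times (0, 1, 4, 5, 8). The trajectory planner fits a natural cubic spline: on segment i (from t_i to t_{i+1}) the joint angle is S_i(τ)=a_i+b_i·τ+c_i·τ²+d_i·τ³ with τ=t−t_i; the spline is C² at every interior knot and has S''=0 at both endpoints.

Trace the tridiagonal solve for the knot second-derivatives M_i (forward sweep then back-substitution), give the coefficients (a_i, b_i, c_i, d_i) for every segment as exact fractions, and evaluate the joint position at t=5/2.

Δ: Δ0=-6, Δ1=1, Δ2=-4, Δ3=2
row 1: diag=8, rhs=42; c'=3/8, d'=21/4
row 2: denom=8−3·3/8=55/8; d'=(-30−3·21/4)/(55/8)=-366/55
row 3: denom=8−1·8/55=432/55; d'=(36−1·-366/55)/(432/55)=391/72
back: M3=391/72
back: M2=-366/55−8/55·391/72=-67/9
back: M1=21/4−3/8·-67/9=193/24
M: M0=0, M1=193/24, M2=-67/9, M3=391/72, M4=0
seg 0: a=5, c=M0/2=0, d=(M1−M0)/(6·1)=193/144, b=Δ0−h0·(2M0+M1)/6=-1057/144
seg 1: a=-1, c=M1/2=193/48, d=(M2−M1)/(6·3)=-1115/1296, b=Δ1−h1·(2M1+M2)/6=-239/72
seg 2: a=2, c=M2/2=-67/18, d=(M3−M2)/(6·1)=103/48, b=Δ2−h2·(2M2+M3)/6=-349/144
seg 3: a=-2, c=M3/2=391/144, d=(M4−M3)/(6·3)=-391/1296, b=Δ3−h3·(2M3+M4)/6=-247/72
t_q=5/2 → seg 1, τ=3/2; S=-1+-239/72·τ+193/48·τ²+-1115/1296·τ³=21/128

  seg 0: a=5 b=-1057/144 c=0 d=193/144
  seg 1: a=-1 b=-239/72 c=193/48 d=-1115/1296
  seg 2: a=2 b=-349/144 c=-67/18 d=103/48
  seg 3: a=-2 b=-247/72 c=391/144 d=-391/1296
S(5/2) = 21/128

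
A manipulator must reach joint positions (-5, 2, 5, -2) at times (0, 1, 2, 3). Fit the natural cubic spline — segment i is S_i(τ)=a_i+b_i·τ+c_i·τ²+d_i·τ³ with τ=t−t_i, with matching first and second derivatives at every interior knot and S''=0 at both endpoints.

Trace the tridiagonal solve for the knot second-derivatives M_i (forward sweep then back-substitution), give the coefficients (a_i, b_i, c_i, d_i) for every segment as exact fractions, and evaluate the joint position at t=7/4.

Δ: Δ0=7, Δ1=3, Δ2=-7
row 1: diag=4, rhs=-24; c'=1/4, d'=-6
row 2: denom=4−1·1/4=15/4; d'=(-60−1·-6)/(15/4)=-72/5
back: M2=-72/5
back: M1=-6−1/4·-72/5=-12/5
M: M0=0, M1=-12/5, M2=-72/5, M3=0
seg 0: a=-5, c=M0/2=0, d=(M1−M0)/(6·1)=-2/5, b=Δ0−h0·(2M0+M1)/6=37/5
seg 1: a=2, c=M1/2=-6/5, d=(M2−M1)/(6·1)=-2, b=Δ1−h1·(2M1+M2)/6=31/5
seg 2: a=5, c=M2/2=-36/5, d=(M3−M2)/(6·1)=12/5, b=Δ2−h2·(2M2+M3)/6=-11/5
t_q=7/4 → seg 1, τ=3/4; S=2+31/5·τ+-6/5·τ²+-2·τ³=821/160

  seg 0: a=-5 b=37/5 c=0 d=-2/5
  seg 1: a=2 b=31/5 c=-6/5 d=-2
  seg 2: a=5 b=-11/5 c=-36/5 d=12/5
S(7/4) = 821/160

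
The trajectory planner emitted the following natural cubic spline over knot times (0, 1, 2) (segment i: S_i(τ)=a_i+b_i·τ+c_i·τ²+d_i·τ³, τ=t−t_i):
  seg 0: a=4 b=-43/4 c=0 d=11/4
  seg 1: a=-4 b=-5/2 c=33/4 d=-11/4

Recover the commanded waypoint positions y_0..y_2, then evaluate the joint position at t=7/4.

y_0=4 y_1=-4 y_2=-1
S(7/4) = -613/256

y_0 = S_0(0) = a_0 = 4
y_1 = S_1(0) = a_1 = -4
y_2 = S_1(1) = -1
t_q=7/4 is in segment 1 (τ=3/4); S_1(τ)=-613/256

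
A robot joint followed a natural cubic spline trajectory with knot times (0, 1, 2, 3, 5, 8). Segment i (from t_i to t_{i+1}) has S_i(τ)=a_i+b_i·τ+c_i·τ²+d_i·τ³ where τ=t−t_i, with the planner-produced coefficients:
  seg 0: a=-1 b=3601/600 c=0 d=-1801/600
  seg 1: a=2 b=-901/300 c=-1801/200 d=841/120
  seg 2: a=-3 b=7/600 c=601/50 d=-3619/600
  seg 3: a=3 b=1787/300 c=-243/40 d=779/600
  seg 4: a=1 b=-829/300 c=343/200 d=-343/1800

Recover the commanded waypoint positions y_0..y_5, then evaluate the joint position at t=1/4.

y_0=-1 y_1=2 y_2=-3 y_3=3 y_4=1 y_5=3
S(1/4) = 1161/2560

y_0 = S_0(0) = a_0 = -1
y_1 = S_1(0) = a_1 = 2
y_2 = S_2(0) = a_2 = -3
y_3 = S_3(0) = a_3 = 3
y_4 = S_4(0) = a_4 = 1
y_5 = S_4(3) = 3
t_q=1/4 is in segment 0 (τ=1/4); S_0(τ)=1161/2560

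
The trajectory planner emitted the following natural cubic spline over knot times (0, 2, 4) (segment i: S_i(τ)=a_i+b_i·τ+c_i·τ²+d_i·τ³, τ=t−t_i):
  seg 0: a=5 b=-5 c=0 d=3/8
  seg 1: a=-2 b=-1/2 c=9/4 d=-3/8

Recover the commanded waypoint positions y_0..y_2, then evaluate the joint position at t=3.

y_0=5 y_1=-2 y_2=3
S(3) = -5/8

y_0 = S_0(0) = a_0 = 5
y_1 = S_1(0) = a_1 = -2
y_2 = S_1(2) = 3
t_q=3 is in segment 1 (τ=1); S_1(τ)=-5/8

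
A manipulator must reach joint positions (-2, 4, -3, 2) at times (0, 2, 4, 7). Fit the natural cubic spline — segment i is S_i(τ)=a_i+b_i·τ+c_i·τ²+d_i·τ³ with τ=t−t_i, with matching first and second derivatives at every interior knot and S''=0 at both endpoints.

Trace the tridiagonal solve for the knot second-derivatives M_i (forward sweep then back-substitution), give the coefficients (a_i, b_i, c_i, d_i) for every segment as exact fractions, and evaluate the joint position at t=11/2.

Δ: Δ0=3, Δ1=-7/2, Δ2=5/3
row 1: diag=8, rhs=-39; c'=1/4, d'=-39/8
row 2: denom=10−2·1/4=19/2; d'=(31−2·-39/8)/(19/2)=163/38
back: M2=163/38
back: M1=-39/8−1/4·163/38=-113/19
M: M0=0, M1=-113/19, M2=163/38, M3=0
seg 0: a=-2, c=M0/2=0, d=(M1−M0)/(6·2)=-113/228, b=Δ0−h0·(2M0+M1)/6=284/57
seg 1: a=4, c=M1/2=-113/38, d=(M2−M1)/(6·2)=389/456, b=Δ1−h1·(2M1+M2)/6=-55/57
seg 2: a=-3, c=M2/2=163/76, d=(M3−M2)/(6·3)=-163/684, b=Δ2−h2·(2M2+M3)/6=-299/114
t_q=11/2 → seg 2, τ=3/2; S=-3+-299/114·τ+163/76·τ²+-163/684·τ³=-1771/608

  seg 0: a=-2 b=284/57 c=0 d=-113/228
  seg 1: a=4 b=-55/57 c=-113/38 d=389/456
  seg 2: a=-3 b=-299/114 c=163/76 d=-163/684
S(11/2) = -1771/608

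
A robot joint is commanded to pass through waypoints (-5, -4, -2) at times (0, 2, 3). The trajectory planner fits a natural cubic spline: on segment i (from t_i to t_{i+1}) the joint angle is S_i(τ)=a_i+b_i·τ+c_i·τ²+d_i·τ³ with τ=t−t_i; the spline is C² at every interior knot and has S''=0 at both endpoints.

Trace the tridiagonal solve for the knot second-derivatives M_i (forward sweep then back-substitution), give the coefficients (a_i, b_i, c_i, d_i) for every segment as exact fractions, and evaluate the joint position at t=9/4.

  seg 0: a=-5 b=0 c=0 d=1/8
  seg 1: a=-4 b=3/2 c=3/4 d=-1/4
S(9/4) = -917/256

Δ: Δ0=1/2, Δ1=2
row 1: diag=6, rhs=9; c'=1/6, d'=3/2
back: M1=3/2
M: M0=0, M1=3/2, M2=0
seg 0: a=-5, c=M0/2=0, d=(M1−M0)/(6·2)=1/8, b=Δ0−h0·(2M0+M1)/6=0
seg 1: a=-4, c=M1/2=3/4, d=(M2−M1)/(6·1)=-1/4, b=Δ1−h1·(2M1+M2)/6=3/2
t_q=9/4 → seg 1, τ=1/4; S=-4+3/2·τ+3/4·τ²+-1/4·τ³=-917/256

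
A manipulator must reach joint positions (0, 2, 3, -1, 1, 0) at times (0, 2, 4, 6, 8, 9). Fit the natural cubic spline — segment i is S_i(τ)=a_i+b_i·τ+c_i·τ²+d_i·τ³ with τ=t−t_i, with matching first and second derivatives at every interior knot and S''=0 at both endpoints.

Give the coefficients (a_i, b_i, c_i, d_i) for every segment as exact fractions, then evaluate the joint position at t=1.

  seg 0: a=0 b=15/17 c=0 d=1/34
  seg 1: a=2 b=21/17 c=3/17 d=-37/136
  seg 2: a=3 b=-45/34 c=-99/68 d=19/34
  seg 3: a=-1 b=-15/34 c=129/68 d=-10/17
  seg 4: a=1 b=3/34 c=-111/68 d=37/68
S(1) = 31/34

Δ: Δ0=1, Δ1=1/2, Δ2=-2, Δ3=1, Δ4=-1
row 1: diag=8, rhs=-3; c'=1/4, d'=-3/8
row 2: denom=8−2·1/4=15/2; d'=(-15−2·-3/8)/(15/2)=-19/10
row 3: denom=8−2·4/15=112/15; d'=(18−2·-19/10)/(112/15)=327/112
row 4: denom=6−2·15/56=153/28; d'=(-12−2·327/112)/(153/28)=-111/34
back: M4=-111/34
back: M3=327/112−15/56·-111/34=129/34
back: M2=-19/10−4/15·129/34=-99/34
back: M1=-3/8−1/4·-99/34=6/17
M: M0=0, M1=6/17, M2=-99/34, M3=129/34, M4=-111/34, M5=0
seg 0: a=0, c=M0/2=0, d=(M1−M0)/(6·2)=1/34, b=Δ0−h0·(2M0+M1)/6=15/17
seg 1: a=2, c=M1/2=3/17, d=(M2−M1)/(6·2)=-37/136, b=Δ1−h1·(2M1+M2)/6=21/17
seg 2: a=3, c=M2/2=-99/68, d=(M3−M2)/(6·2)=19/34, b=Δ2−h2·(2M2+M3)/6=-45/34
seg 3: a=-1, c=M3/2=129/68, d=(M4−M3)/(6·2)=-10/17, b=Δ3−h3·(2M3+M4)/6=-15/34
seg 4: a=1, c=M4/2=-111/68, d=(M5−M4)/(6·1)=37/68, b=Δ4−h4·(2M4+M5)/6=3/34
t_q=1 → seg 0, τ=1; S=0+15/17·τ+0·τ²+1/34·τ³=31/34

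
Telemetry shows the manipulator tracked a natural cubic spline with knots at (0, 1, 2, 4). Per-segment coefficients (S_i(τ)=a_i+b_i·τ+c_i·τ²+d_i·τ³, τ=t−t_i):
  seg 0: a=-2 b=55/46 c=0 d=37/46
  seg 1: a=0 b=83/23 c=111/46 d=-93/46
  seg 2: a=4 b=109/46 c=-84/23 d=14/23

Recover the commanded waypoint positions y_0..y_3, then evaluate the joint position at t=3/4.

y_0=-2 y_1=0 y_2=4 y_3=-1
S(3/4) = -2249/2944

y_0 = S_0(0) = a_0 = -2
y_1 = S_1(0) = a_1 = 0
y_2 = S_2(0) = a_2 = 4
y_3 = S_2(2) = -1
t_q=3/4 is in segment 0 (τ=3/4); S_0(τ)=-2249/2944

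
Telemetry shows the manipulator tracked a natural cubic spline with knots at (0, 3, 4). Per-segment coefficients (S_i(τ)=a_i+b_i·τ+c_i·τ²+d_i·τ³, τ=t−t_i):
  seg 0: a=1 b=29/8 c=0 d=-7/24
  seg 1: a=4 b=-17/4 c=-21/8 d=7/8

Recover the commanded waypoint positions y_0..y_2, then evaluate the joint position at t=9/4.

y_0 = S_0(0) = a_0 = 1
y_1 = S_1(0) = a_1 = 4
y_2 = S_1(1) = -2
t_q=9/4 is in segment 0 (τ=9/4); S_0(τ)=2987/512

y_0=1 y_1=4 y_2=-2
S(9/4) = 2987/512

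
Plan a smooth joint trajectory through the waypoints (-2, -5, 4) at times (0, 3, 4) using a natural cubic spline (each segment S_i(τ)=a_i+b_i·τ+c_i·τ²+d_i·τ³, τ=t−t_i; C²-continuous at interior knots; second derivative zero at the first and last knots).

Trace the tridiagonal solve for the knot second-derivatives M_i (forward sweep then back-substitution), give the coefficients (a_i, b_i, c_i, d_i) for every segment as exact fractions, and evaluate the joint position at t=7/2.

Δ: Δ0=-1, Δ1=9
row 1: diag=8, rhs=60; c'=1/8, d'=15/2
back: M1=15/2
M: M0=0, M1=15/2, M2=0
seg 0: a=-2, c=M0/2=0, d=(M1−M0)/(6·3)=5/12, b=Δ0−h0·(2M0+M1)/6=-19/4
seg 1: a=-5, c=M1/2=15/4, d=(M2−M1)/(6·1)=-5/4, b=Δ1−h1·(2M1+M2)/6=13/2
t_q=7/2 → seg 1, τ=1/2; S=-5+13/2·τ+15/4·τ²+-5/4·τ³=-31/32

  seg 0: a=-2 b=-19/4 c=0 d=5/12
  seg 1: a=-5 b=13/2 c=15/4 d=-5/4
S(7/2) = -31/32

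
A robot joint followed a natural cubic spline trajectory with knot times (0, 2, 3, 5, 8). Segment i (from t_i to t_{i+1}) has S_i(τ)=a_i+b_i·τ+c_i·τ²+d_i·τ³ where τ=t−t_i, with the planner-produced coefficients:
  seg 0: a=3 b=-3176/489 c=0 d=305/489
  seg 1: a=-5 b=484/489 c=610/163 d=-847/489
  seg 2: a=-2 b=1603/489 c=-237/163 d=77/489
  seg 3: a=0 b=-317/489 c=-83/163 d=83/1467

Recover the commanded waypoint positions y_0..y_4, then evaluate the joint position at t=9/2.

y_0=3 y_1=-5 y_2=-2 y_3=0 y_4=-5
S(9/2) = 231/1304

y_0 = S_0(0) = a_0 = 3
y_1 = S_1(0) = a_1 = -5
y_2 = S_2(0) = a_2 = -2
y_3 = S_3(0) = a_3 = 0
y_4 = S_3(3) = -5
t_q=9/2 is in segment 2 (τ=3/2); S_2(τ)=231/1304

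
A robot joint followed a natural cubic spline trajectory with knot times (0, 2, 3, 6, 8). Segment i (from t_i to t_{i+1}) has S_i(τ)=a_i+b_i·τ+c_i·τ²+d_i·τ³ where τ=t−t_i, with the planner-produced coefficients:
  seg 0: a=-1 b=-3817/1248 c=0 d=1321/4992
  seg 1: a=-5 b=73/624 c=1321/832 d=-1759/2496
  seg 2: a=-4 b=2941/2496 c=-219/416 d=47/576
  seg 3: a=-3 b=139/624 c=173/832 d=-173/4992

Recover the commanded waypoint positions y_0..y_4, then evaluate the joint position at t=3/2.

y_0=-1 y_1=-5 y_2=-4 y_3=-3 y_4=-2
S(3/2) = -62495/13312

y_0 = S_0(0) = a_0 = -1
y_1 = S_1(0) = a_1 = -5
y_2 = S_2(0) = a_2 = -4
y_3 = S_3(0) = a_3 = -3
y_4 = S_3(2) = -2
t_q=3/2 is in segment 0 (τ=3/2); S_0(τ)=-62495/13312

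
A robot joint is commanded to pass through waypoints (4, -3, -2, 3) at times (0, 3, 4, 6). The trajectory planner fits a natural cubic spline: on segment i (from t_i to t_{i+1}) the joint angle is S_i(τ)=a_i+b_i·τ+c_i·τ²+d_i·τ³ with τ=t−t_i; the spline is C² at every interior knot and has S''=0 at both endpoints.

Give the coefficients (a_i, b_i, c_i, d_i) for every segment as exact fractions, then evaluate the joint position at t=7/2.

  seg 0: a=4 b=-991/282 c=0 d=37/282
  seg 1: a=-3 b=4/141 c=111/94 d=-59/282
  seg 2: a=-2 b=497/282 c=26/47 d=-13/141
S(7/2) = -2043/752

Δ: Δ0=-7/3, Δ1=1, Δ2=5/2
row 1: diag=8, rhs=20; c'=1/8, d'=5/2
row 2: denom=6−1·1/8=47/8; d'=(9−1·5/2)/(47/8)=52/47
back: M2=52/47
back: M1=5/2−1/8·52/47=111/47
M: M0=0, M1=111/47, M2=52/47, M3=0
seg 0: a=4, c=M0/2=0, d=(M1−M0)/(6·3)=37/282, b=Δ0−h0·(2M0+M1)/6=-991/282
seg 1: a=-3, c=M1/2=111/94, d=(M2−M1)/(6·1)=-59/282, b=Δ1−h1·(2M1+M2)/6=4/141
seg 2: a=-2, c=M2/2=26/47, d=(M3−M2)/(6·2)=-13/141, b=Δ2−h2·(2M2+M3)/6=497/282
t_q=7/2 → seg 1, τ=1/2; S=-3+4/141·τ+111/94·τ²+-59/282·τ³=-2043/752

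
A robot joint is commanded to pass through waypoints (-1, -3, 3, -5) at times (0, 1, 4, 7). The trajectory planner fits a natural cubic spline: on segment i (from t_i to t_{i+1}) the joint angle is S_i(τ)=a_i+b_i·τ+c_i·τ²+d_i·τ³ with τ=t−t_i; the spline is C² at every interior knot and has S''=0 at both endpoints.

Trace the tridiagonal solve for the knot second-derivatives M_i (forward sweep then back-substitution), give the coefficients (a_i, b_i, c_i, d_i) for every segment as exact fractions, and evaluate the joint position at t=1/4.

Δ: Δ0=-2, Δ1=2, Δ2=-8/3
row 1: diag=8, rhs=24; c'=3/8, d'=3
row 2: denom=12−3·3/8=87/8; d'=(-28−3·3)/(87/8)=-296/87
back: M2=-296/87
back: M1=3−3/8·-296/87=124/29
M: M0=0, M1=124/29, M2=-296/87, M3=0
seg 0: a=-1, c=M0/2=0, d=(M1−M0)/(6·1)=62/87, b=Δ0−h0·(2M0+M1)/6=-236/87
seg 1: a=-3, c=M1/2=62/29, d=(M2−M1)/(6·3)=-334/783, b=Δ1−h1·(2M1+M2)/6=-50/87
seg 2: a=3, c=M2/2=-148/87, d=(M3−M2)/(6·3)=148/783, b=Δ2−h2·(2M2+M3)/6=64/87
t_q=1/4 → seg 0, τ=1/4; S=-1+-236/87·τ+0·τ²+62/87·τ³=-1547/928

  seg 0: a=-1 b=-236/87 c=0 d=62/87
  seg 1: a=-3 b=-50/87 c=62/29 d=-334/783
  seg 2: a=3 b=64/87 c=-148/87 d=148/783
S(1/4) = -1547/928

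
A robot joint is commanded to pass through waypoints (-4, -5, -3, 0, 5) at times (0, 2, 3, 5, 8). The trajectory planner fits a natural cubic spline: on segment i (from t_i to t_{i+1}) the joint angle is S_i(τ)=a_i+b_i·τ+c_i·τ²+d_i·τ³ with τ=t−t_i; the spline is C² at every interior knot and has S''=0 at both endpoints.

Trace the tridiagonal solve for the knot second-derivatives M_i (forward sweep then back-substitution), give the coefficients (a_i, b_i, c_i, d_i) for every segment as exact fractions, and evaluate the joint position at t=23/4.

  seg 0: a=-4 b=-1361/978 c=0 d=109/489
  seg 1: a=-5 b=1255/978 c=218/163 d=-607/978
  seg 2: a=-3 b=1025/489 c=-171/326 d=443/3912
  seg 3: a=0 b=1327/978 c=101/652 d=-101/5868
S(23/4) = 45797/41728

Δ: Δ0=-1/2, Δ1=2, Δ2=3/2, Δ3=5/3
row 1: diag=6, rhs=15; c'=1/6, d'=5/2
row 2: denom=6−1·1/6=35/6; d'=(-3−1·5/2)/(35/6)=-33/35
row 3: denom=10−2·12/35=326/35; d'=(1−2·-33/35)/(326/35)=101/326
back: M3=101/326
back: M2=-33/35−12/35·101/326=-171/163
back: M1=5/2−1/6·-171/163=436/163
M: M0=0, M1=436/163, M2=-171/163, M3=101/326, M4=0
seg 0: a=-4, c=M0/2=0, d=(M1−M0)/(6·2)=109/489, b=Δ0−h0·(2M0+M1)/6=-1361/978
seg 1: a=-5, c=M1/2=218/163, d=(M2−M1)/(6·1)=-607/978, b=Δ1−h1·(2M1+M2)/6=1255/978
seg 2: a=-3, c=M2/2=-171/326, d=(M3−M2)/(6·2)=443/3912, b=Δ2−h2·(2M2+M3)/6=1025/489
seg 3: a=0, c=M3/2=101/652, d=(M4−M3)/(6·3)=-101/5868, b=Δ3−h3·(2M3+M4)/6=1327/978
t_q=23/4 → seg 3, τ=3/4; S=0+1327/978·τ+101/652·τ²+-101/5868·τ³=45797/41728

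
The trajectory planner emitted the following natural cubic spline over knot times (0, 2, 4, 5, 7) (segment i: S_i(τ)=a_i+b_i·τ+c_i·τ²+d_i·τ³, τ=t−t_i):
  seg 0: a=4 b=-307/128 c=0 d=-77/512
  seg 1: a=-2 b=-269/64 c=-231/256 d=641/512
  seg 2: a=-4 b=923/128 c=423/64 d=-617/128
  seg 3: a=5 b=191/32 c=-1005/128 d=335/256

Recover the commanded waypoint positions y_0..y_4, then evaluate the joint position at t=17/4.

y_0=4 y_1=-2 y_2=-4 y_3=5 y_4=-4
S(17/4) = -15233/8192

y_0 = S_0(0) = a_0 = 4
y_1 = S_1(0) = a_1 = -2
y_2 = S_2(0) = a_2 = -4
y_3 = S_3(0) = a_3 = 5
y_4 = S_3(2) = -4
t_q=17/4 is in segment 2 (τ=1/4); S_2(τ)=-15233/8192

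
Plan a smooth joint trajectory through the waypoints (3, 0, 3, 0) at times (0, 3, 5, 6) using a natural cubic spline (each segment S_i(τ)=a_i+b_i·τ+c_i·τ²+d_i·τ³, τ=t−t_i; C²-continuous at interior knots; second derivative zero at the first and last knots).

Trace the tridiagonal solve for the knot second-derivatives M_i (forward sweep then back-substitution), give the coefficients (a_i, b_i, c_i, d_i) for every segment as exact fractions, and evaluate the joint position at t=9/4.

  seg 0: a=3 b=-16/7 c=0 d=1/7
  seg 1: a=0 b=11/7 c=9/7 d=-37/56
  seg 2: a=3 b=-17/14 c=-75/28 d=25/28
S(9/4) = -33/64

Δ: Δ0=-1, Δ1=3/2, Δ2=-3
row 1: diag=10, rhs=15; c'=1/5, d'=3/2
row 2: denom=6−2·1/5=28/5; d'=(-27−2·3/2)/(28/5)=-75/14
back: M2=-75/14
back: M1=3/2−1/5·-75/14=18/7
M: M0=0, M1=18/7, M2=-75/14, M3=0
seg 0: a=3, c=M0/2=0, d=(M1−M0)/(6·3)=1/7, b=Δ0−h0·(2M0+M1)/6=-16/7
seg 1: a=0, c=M1/2=9/7, d=(M2−M1)/(6·2)=-37/56, b=Δ1−h1·(2M1+M2)/6=11/7
seg 2: a=3, c=M2/2=-75/28, d=(M3−M2)/(6·1)=25/28, b=Δ2−h2·(2M2+M3)/6=-17/14
t_q=9/4 → seg 0, τ=9/4; S=3+-16/7·τ+0·τ²+1/7·τ³=-33/64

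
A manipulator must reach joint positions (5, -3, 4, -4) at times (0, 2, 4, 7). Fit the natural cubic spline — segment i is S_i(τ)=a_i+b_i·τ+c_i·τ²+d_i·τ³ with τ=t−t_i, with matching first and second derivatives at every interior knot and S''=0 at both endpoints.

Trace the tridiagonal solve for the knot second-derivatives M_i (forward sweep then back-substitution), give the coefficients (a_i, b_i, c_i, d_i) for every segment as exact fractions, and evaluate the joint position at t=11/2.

  seg 0: a=5 b=-359/57 c=0 d=131/228
  seg 1: a=-3 b=34/57 c=131/38 d=-455/456
  seg 2: a=4 b=275/114 c=-193/76 d=193/684
S(11/2) = 1737/608

Δ: Δ0=-4, Δ1=7/2, Δ2=-8/3
row 1: diag=8, rhs=45; c'=1/4, d'=45/8
row 2: denom=10−2·1/4=19/2; d'=(-37−2·45/8)/(19/2)=-193/38
back: M2=-193/38
back: M1=45/8−1/4·-193/38=131/19
M: M0=0, M1=131/19, M2=-193/38, M3=0
seg 0: a=5, c=M0/2=0, d=(M1−M0)/(6·2)=131/228, b=Δ0−h0·(2M0+M1)/6=-359/57
seg 1: a=-3, c=M1/2=131/38, d=(M2−M1)/(6·2)=-455/456, b=Δ1−h1·(2M1+M2)/6=34/57
seg 2: a=4, c=M2/2=-193/76, d=(M3−M2)/(6·3)=193/684, b=Δ2−h2·(2M2+M3)/6=275/114
t_q=11/2 → seg 2, τ=3/2; S=4+275/114·τ+-193/76·τ²+193/684·τ³=1737/608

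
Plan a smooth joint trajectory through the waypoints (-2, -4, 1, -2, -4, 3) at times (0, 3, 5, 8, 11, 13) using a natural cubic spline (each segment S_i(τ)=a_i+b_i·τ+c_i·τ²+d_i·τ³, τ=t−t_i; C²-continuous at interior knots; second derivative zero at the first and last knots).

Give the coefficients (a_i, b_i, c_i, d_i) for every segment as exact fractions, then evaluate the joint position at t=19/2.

Δ: Δ0=-2/3, Δ1=5/2, Δ2=-1, Δ3=-2/3, Δ4=7/2
row 1: diag=10, rhs=19; c'=1/5, d'=19/10
row 2: denom=10−2·1/5=48/5; d'=(-21−2·19/10)/(48/5)=-31/12
row 3: denom=12−3·5/16=177/16; d'=(2−3·-31/12)/(177/16)=52/59
row 4: denom=10−3·16/59=542/59; d'=(25−3·52/59)/(542/59)=1319/542
back: M4=1319/542
back: M3=52/59−16/59·1319/542=60/271
back: M2=-31/12−5/16·60/271=-4313/1626
back: M1=19/10−1/5·-4313/1626=1976/813
M: M0=0, M1=1976/813, M2=-4313/1626, M3=60/271, M4=1319/542, M5=0
seg 0: a=-2, c=M0/2=0, d=(M1−M0)/(6·3)=988/7317, b=Δ0−h0·(2M0+M1)/6=-510/271
seg 1: a=-4, c=M1/2=988/813, d=(M2−M1)/(6·2)=-2755/6504, b=Δ1−h1·(2M1+M2)/6=478/271
seg 2: a=1, c=M2/2=-4313/3252, d=(M3−M2)/(6·3)=4673/29268, b=Δ2−h2·(2M2+M3)/6=2507/1626
seg 3: a=-2, c=M3/2=30/271, d=(M4−M3)/(6·3)=1199/9756, b=Δ3−h3·(2M3+M4)/6=-6845/3252
seg 4: a=-4, c=M4/2=1319/1084, d=(M5−M4)/(6·2)=-1319/6504, b=Δ4−h4·(2M4+M5)/6=3053/1626
t_q=19/2 → seg 3, τ=3/2; S=-2+-6845/3252·τ+30/271·τ²+1199/9756·τ³=-38967/8672

  seg 0: a=-2 b=-510/271 c=0 d=988/7317
  seg 1: a=-4 b=478/271 c=988/813 d=-2755/6504
  seg 2: a=1 b=2507/1626 c=-4313/3252 d=4673/29268
  seg 3: a=-2 b=-6845/3252 c=30/271 d=1199/9756
  seg 4: a=-4 b=3053/1626 c=1319/1084 d=-1319/6504
S(19/2) = -38967/8672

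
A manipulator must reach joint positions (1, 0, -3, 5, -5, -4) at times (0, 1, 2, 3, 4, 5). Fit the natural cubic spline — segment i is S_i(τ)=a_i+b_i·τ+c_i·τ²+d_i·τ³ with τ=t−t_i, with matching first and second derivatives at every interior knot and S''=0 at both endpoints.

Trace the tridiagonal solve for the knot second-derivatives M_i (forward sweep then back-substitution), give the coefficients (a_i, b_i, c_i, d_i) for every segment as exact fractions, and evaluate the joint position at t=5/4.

  seg 0: a=1 b=151/209 c=0 d=-360/209
  seg 1: a=0 b=-929/209 c=-1080/209 d=1382/209
  seg 2: a=-3 b=1057/209 c=3066/209 d=-129/11
  seg 3: a=5 b=-164/209 c=-4287/209 d=2361/209
  seg 4: a=-5 b=-1655/209 c=2796/209 d=-932/209
S(5/4) = -8901/6688

Δ: Δ0=-1, Δ1=-3, Δ2=8, Δ3=-10, Δ4=1
row 1: diag=4, rhs=-12; c'=1/4, d'=-3
row 2: denom=4−1·1/4=15/4; d'=(66−1·-3)/(15/4)=92/5
row 3: denom=4−1·4/15=56/15; d'=(-108−1·92/5)/(56/15)=-237/7
row 4: denom=4−1·15/56=209/56; d'=(66−1·-237/7)/(209/56)=5592/209
back: M4=5592/209
back: M3=-237/7−15/56·5592/209=-8574/209
back: M2=92/5−4/15·-8574/209=6132/209
back: M1=-3−1/4·6132/209=-2160/209
M: M0=0, M1=-2160/209, M2=6132/209, M3=-8574/209, M4=5592/209, M5=0
seg 0: a=1, c=M0/2=0, d=(M1−M0)/(6·1)=-360/209, b=Δ0−h0·(2M0+M1)/6=151/209
seg 1: a=0, c=M1/2=-1080/209, d=(M2−M1)/(6·1)=1382/209, b=Δ1−h1·(2M1+M2)/6=-929/209
seg 2: a=-3, c=M2/2=3066/209, d=(M3−M2)/(6·1)=-129/11, b=Δ2−h2·(2M2+M3)/6=1057/209
seg 3: a=5, c=M3/2=-4287/209, d=(M4−M3)/(6·1)=2361/209, b=Δ3−h3·(2M3+M4)/6=-164/209
seg 4: a=-5, c=M4/2=2796/209, d=(M5−M4)/(6·1)=-932/209, b=Δ4−h4·(2M4+M5)/6=-1655/209
t_q=5/4 → seg 1, τ=1/4; S=0+-929/209·τ+-1080/209·τ²+1382/209·τ³=-8901/6688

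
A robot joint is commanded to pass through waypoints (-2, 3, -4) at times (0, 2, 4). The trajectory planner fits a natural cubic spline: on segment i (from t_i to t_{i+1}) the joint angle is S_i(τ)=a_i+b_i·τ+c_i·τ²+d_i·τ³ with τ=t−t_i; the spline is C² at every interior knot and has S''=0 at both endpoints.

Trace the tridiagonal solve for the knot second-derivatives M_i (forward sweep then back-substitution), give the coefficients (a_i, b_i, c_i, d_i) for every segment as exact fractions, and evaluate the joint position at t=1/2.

  seg 0: a=-2 b=4 c=0 d=-3/8
  seg 1: a=3 b=-1/2 c=-9/4 d=3/8
S(1/2) = -3/64

Δ: Δ0=5/2, Δ1=-7/2
row 1: diag=8, rhs=-36; c'=1/4, d'=-9/2
back: M1=-9/2
M: M0=0, M1=-9/2, M2=0
seg 0: a=-2, c=M0/2=0, d=(M1−M0)/(6·2)=-3/8, b=Δ0−h0·(2M0+M1)/6=4
seg 1: a=3, c=M1/2=-9/4, d=(M2−M1)/(6·2)=3/8, b=Δ1−h1·(2M1+M2)/6=-1/2
t_q=1/2 → seg 0, τ=1/2; S=-2+4·τ+0·τ²+-3/8·τ³=-3/64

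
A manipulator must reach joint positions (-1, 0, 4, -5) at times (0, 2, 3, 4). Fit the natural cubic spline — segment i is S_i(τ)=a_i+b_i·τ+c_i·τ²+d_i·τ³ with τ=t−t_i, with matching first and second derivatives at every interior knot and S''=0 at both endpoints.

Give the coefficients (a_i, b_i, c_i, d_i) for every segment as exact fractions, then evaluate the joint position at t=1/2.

  seg 0: a=-1 b=-85/46 c=0 d=27/46
  seg 1: a=0 b=239/46 c=81/23 d=-217/46
  seg 2: a=4 b=-44/23 c=-489/46 d=163/46
S(1/2) = -681/368

Δ: Δ0=1/2, Δ1=4, Δ2=-9
row 1: diag=6, rhs=21; c'=1/6, d'=7/2
row 2: denom=4−1·1/6=23/6; d'=(-78−1·7/2)/(23/6)=-489/23
back: M2=-489/23
back: M1=7/2−1/6·-489/23=162/23
M: M0=0, M1=162/23, M2=-489/23, M3=0
seg 0: a=-1, c=M0/2=0, d=(M1−M0)/(6·2)=27/46, b=Δ0−h0·(2M0+M1)/6=-85/46
seg 1: a=0, c=M1/2=81/23, d=(M2−M1)/(6·1)=-217/46, b=Δ1−h1·(2M1+M2)/6=239/46
seg 2: a=4, c=M2/2=-489/46, d=(M3−M2)/(6·1)=163/46, b=Δ2−h2·(2M2+M3)/6=-44/23
t_q=1/2 → seg 0, τ=1/2; S=-1+-85/46·τ+0·τ²+27/46·τ³=-681/368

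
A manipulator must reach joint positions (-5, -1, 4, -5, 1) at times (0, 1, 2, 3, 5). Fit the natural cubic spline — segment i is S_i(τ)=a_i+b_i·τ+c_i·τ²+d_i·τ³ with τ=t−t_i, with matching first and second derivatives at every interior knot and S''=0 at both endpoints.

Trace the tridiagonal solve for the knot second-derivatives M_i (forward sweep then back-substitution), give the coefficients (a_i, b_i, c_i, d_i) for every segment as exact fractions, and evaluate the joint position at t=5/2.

Δ: Δ0=4, Δ1=5, Δ2=-9, Δ3=3
row 1: diag=4, rhs=6; c'=1/4, d'=3/2
row 2: denom=4−1·1/4=15/4; d'=(-84−1·3/2)/(15/4)=-114/5
row 3: denom=6−1·4/15=86/15; d'=(72−1·-114/5)/(86/15)=711/43
back: M3=711/43
back: M2=-114/5−4/15·711/43=-1170/43
back: M1=3/2−1/4·-1170/43=357/43
M: M0=0, M1=357/43, M2=-1170/43, M3=711/43, M4=0
seg 0: a=-5, c=M0/2=0, d=(M1−M0)/(6·1)=119/86, b=Δ0−h0·(2M0+M1)/6=225/86
seg 1: a=-1, c=M1/2=357/86, d=(M2−M1)/(6·1)=-509/86, b=Δ1−h1·(2M1+M2)/6=291/43
seg 2: a=4, c=M2/2=-585/43, d=(M3−M2)/(6·1)=627/86, b=Δ2−h2·(2M2+M3)/6=-231/86
seg 3: a=-5, c=M3/2=711/86, d=(M4−M3)/(6·2)=-237/172, b=Δ3−h3·(2M3+M4)/6=-345/43
t_q=5/2 → seg 2, τ=1/2; S=4+-231/86·τ+-585/43·τ²+627/86·τ³=115/688

  seg 0: a=-5 b=225/86 c=0 d=119/86
  seg 1: a=-1 b=291/43 c=357/86 d=-509/86
  seg 2: a=4 b=-231/86 c=-585/43 d=627/86
  seg 3: a=-5 b=-345/43 c=711/86 d=-237/172
S(5/2) = 115/688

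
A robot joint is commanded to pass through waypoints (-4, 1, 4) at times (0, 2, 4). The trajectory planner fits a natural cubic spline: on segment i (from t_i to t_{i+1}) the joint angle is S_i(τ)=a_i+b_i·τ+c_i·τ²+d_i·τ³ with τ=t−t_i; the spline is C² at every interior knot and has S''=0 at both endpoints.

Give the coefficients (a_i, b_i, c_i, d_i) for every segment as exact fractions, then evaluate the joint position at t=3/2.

Δ: Δ0=5/2, Δ1=3/2
row 1: diag=8, rhs=-6; c'=1/4, d'=-3/4
back: M1=-3/4
M: M0=0, M1=-3/4, M2=0
seg 0: a=-4, c=M0/2=0, d=(M1−M0)/(6·2)=-1/16, b=Δ0−h0·(2M0+M1)/6=11/4
seg 1: a=1, c=M1/2=-3/8, d=(M2−M1)/(6·2)=1/16, b=Δ1−h1·(2M1+M2)/6=2
t_q=3/2 → seg 0, τ=3/2; S=-4+11/4·τ+0·τ²+-1/16·τ³=-11/128

  seg 0: a=-4 b=11/4 c=0 d=-1/16
  seg 1: a=1 b=2 c=-3/8 d=1/16
S(3/2) = -11/128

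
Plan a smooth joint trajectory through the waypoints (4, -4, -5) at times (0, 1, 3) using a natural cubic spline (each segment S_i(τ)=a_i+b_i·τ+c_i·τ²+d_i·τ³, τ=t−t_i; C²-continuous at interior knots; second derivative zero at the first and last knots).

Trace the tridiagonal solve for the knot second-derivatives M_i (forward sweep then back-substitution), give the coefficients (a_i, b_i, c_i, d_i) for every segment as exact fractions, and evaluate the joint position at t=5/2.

Δ: Δ0=-8, Δ1=-1/2
row 1: diag=6, rhs=45; c'=1/3, d'=15/2
back: M1=15/2
M: M0=0, M1=15/2, M2=0
seg 0: a=4, c=M0/2=0, d=(M1−M0)/(6·1)=5/4, b=Δ0−h0·(2M0+M1)/6=-37/4
seg 1: a=-4, c=M1/2=15/4, d=(M2−M1)/(6·2)=-5/8, b=Δ1−h1·(2M1+M2)/6=-11/2
t_q=5/2 → seg 1, τ=3/2; S=-4+-11/2·τ+15/4·τ²+-5/8·τ³=-379/64

  seg 0: a=4 b=-37/4 c=0 d=5/4
  seg 1: a=-4 b=-11/2 c=15/4 d=-5/8
S(5/2) = -379/64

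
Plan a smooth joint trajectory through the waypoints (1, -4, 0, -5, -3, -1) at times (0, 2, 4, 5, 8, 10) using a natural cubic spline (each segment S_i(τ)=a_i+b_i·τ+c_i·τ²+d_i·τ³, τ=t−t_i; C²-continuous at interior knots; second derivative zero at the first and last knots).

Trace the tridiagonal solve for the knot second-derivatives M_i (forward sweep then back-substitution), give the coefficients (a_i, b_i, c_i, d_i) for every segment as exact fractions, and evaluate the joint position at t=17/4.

Δ: Δ0=-5/2, Δ1=2, Δ2=-5, Δ3=2/3, Δ4=1
row 1: diag=8, rhs=27; c'=1/4, d'=27/8
row 2: denom=6−2·1/4=11/2; d'=(-42−2·27/8)/(11/2)=-195/22
row 3: denom=8−1·2/11=86/11; d'=(34−1·-195/22)/(86/11)=943/172
row 4: denom=10−3·33/86=761/86; d'=(2−3·943/172)/(761/86)=-2485/1522
back: M4=-2485/1522
back: M3=943/172−33/86·-2485/1522=4649/761
back: M2=-195/22−2/11·4649/761=-15181/1522
back: M1=27/8−1/4·-15181/1522=4466/761
M: M0=0, M1=4466/761, M2=-15181/1522, M3=4649/761, M4=-2485/1522, M5=0
seg 0: a=1, c=M0/2=0, d=(M1−M0)/(6·2)=2233/4566, b=Δ0−h0·(2M0+M1)/6=-20347/4566
seg 1: a=-4, c=M1/2=2233/761, d=(M2−M1)/(6·2)=-24113/18264, b=Δ1−h1·(2M1+M2)/6=6449/4566
seg 2: a=0, c=M2/2=-15181/3044, d=(M3−M2)/(6·1)=24479/9132, b=Δ2−h2·(2M2+M3)/6=-6149/2283
seg 3: a=-5, c=M3/2=4649/1522, d=(M4−M3)/(6·3)=-11783/27396, b=Δ3−h3·(2M3+M4)/6=-42245/9132
seg 4: a=-3, c=M4/2=-2485/3044, d=(M5−M4)/(6·2)=2485/18264, b=Δ4−h4·(2M4+M5)/6=4768/2283
t_q=17/4 → seg 2, τ=1/4; S=0+-6149/2283·τ+-15181/3044·τ²+24479/9132·τ³=-183743/194816

  seg 0: a=1 b=-20347/4566 c=0 d=2233/4566
  seg 1: a=-4 b=6449/4566 c=2233/761 d=-24113/18264
  seg 2: a=0 b=-6149/2283 c=-15181/3044 d=24479/9132
  seg 3: a=-5 b=-42245/9132 c=4649/1522 d=-11783/27396
  seg 4: a=-3 b=4768/2283 c=-2485/3044 d=2485/18264
S(17/4) = -183743/194816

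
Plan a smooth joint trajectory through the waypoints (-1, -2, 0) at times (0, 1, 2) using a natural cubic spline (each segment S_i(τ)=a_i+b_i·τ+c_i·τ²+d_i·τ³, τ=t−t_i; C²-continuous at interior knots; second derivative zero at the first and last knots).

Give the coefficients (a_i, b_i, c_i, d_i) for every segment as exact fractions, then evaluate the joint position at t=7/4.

  seg 0: a=-1 b=-7/4 c=0 d=3/4
  seg 1: a=-2 b=1/2 c=9/4 d=-3/4
S(7/4) = -173/256

Δ: Δ0=-1, Δ1=2
row 1: diag=4, rhs=18; c'=1/4, d'=9/2
back: M1=9/2
M: M0=0, M1=9/2, M2=0
seg 0: a=-1, c=M0/2=0, d=(M1−M0)/(6·1)=3/4, b=Δ0−h0·(2M0+M1)/6=-7/4
seg 1: a=-2, c=M1/2=9/4, d=(M2−M1)/(6·1)=-3/4, b=Δ1−h1·(2M1+M2)/6=1/2
t_q=7/4 → seg 1, τ=3/4; S=-2+1/2·τ+9/4·τ²+-3/4·τ³=-173/256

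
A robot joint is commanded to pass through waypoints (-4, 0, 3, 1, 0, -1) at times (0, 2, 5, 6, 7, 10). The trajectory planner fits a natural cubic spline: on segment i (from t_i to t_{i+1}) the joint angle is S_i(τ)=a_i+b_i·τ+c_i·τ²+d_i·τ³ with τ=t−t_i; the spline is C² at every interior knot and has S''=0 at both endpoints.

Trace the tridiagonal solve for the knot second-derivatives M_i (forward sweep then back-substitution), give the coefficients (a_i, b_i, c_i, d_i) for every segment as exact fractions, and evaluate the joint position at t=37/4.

Δ: Δ0=2, Δ1=1, Δ2=-2, Δ3=-1, Δ4=-1/3
row 1: diag=10, rhs=-6; c'=3/10, d'=-3/5
row 2: denom=8−3·3/10=71/10; d'=(-18−3·-3/5)/(71/10)=-162/71
row 3: denom=4−1·10/71=274/71; d'=(6−1·-162/71)/(274/71)=294/137
row 4: denom=8−1·71/274=2121/274; d'=(4−1·294/137)/(2121/274)=508/2121
back: M4=508/2121
back: M3=294/137−71/274·508/2121=4420/2121
back: M2=-162/71−10/71·4420/2121=-5462/2121
back: M1=-3/5−3/10·-5462/2121=122/707
M: M0=0, M1=122/707, M2=-5462/2121, M3=4420/2121, M4=508/2121, M5=0
seg 0: a=-4, c=M0/2=0, d=(M1−M0)/(6·2)=61/4242, b=Δ0−h0·(2M0+M1)/6=4120/2121
seg 1: a=0, c=M1/2=61/707, d=(M2−M1)/(6·3)=-2914/19089, b=Δ1−h1·(2M1+M2)/6=4486/2121
seg 2: a=3, c=M2/2=-2731/2121, d=(M3−M2)/(6·1)=549/707, b=Δ2−h2·(2M2+M3)/6=-3158/2121
seg 3: a=1, c=M3/2=2210/2121, d=(M4−M3)/(6·1)=-652/2121, b=Δ3−h3·(2M3+M4)/6=-3679/2121
seg 4: a=0, c=M4/2=254/2121, d=(M5−M4)/(6·3)=-254/19089, b=Δ4−h4·(2M4+M5)/6=-405/707
t_q=37/4 → seg 4, τ=9/4; S=0+-405/707·τ+254/2121·τ²+-254/19089·τ³=-18873/22624

  seg 0: a=-4 b=4120/2121 c=0 d=61/4242
  seg 1: a=0 b=4486/2121 c=61/707 d=-2914/19089
  seg 2: a=3 b=-3158/2121 c=-2731/2121 d=549/707
  seg 3: a=1 b=-3679/2121 c=2210/2121 d=-652/2121
  seg 4: a=0 b=-405/707 c=254/2121 d=-254/19089
S(37/4) = -18873/22624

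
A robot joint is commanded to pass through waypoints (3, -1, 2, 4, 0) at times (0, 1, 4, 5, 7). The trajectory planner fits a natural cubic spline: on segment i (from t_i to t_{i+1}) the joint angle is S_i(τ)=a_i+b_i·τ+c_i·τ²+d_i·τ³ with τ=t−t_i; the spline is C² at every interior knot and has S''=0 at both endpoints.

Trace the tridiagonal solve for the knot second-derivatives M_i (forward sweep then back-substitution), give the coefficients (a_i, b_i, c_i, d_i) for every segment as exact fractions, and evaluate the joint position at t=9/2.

  seg 0: a=3 b=-1493/322 c=0 d=205/322
  seg 1: a=-1 b=-439/161 c=615/322 d=-215/966
  seg 2: a=2 b=877/322 c=-15/161 d=-29/46
  seg 3: a=4 b=104/161 c=-639/322 d=213/644
S(9/2) = 8397/2576

Δ: Δ0=-4, Δ1=1, Δ2=2, Δ3=-2
row 1: diag=8, rhs=30; c'=3/8, d'=15/4
row 2: denom=8−3·3/8=55/8; d'=(6−3·15/4)/(55/8)=-42/55
row 3: denom=6−1·8/55=322/55; d'=(-24−1·-42/55)/(322/55)=-639/161
back: M3=-639/161
back: M2=-42/55−8/55·-639/161=-30/161
back: M1=15/4−3/8·-30/161=615/161
M: M0=0, M1=615/161, M2=-30/161, M3=-639/161, M4=0
seg 0: a=3, c=M0/2=0, d=(M1−M0)/(6·1)=205/322, b=Δ0−h0·(2M0+M1)/6=-1493/322
seg 1: a=-1, c=M1/2=615/322, d=(M2−M1)/(6·3)=-215/966, b=Δ1−h1·(2M1+M2)/6=-439/161
seg 2: a=2, c=M2/2=-15/161, d=(M3−M2)/(6·1)=-29/46, b=Δ2−h2·(2M2+M3)/6=877/322
seg 3: a=4, c=M3/2=-639/322, d=(M4−M3)/(6·2)=213/644, b=Δ3−h3·(2M3+M4)/6=104/161
t_q=9/2 → seg 2, τ=1/2; S=2+877/322·τ+-15/161·τ²+-29/46·τ³=8397/2576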